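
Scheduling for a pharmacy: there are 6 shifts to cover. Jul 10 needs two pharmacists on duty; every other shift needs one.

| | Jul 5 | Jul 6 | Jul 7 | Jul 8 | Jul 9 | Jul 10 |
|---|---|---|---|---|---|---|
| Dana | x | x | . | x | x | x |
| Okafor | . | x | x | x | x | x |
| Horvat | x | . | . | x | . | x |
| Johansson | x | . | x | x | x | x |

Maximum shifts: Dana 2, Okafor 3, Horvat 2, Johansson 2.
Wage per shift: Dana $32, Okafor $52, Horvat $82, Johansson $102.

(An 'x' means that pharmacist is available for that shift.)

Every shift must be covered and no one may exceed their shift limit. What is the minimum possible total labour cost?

$384

Picking the cheapest available pharmacist for each shift independently would cost $264, but that ignores the shift limits.
An optimal schedule: Jul 5→Dana, Jul 6→Dana, Jul 7→Okafor, Jul 8→Horvat, Jul 9→Okafor, Jul 10→Okafor+Horvat.
Total: 32 + 32 + 52 + 82 + 52 + 52 + 82 = $384.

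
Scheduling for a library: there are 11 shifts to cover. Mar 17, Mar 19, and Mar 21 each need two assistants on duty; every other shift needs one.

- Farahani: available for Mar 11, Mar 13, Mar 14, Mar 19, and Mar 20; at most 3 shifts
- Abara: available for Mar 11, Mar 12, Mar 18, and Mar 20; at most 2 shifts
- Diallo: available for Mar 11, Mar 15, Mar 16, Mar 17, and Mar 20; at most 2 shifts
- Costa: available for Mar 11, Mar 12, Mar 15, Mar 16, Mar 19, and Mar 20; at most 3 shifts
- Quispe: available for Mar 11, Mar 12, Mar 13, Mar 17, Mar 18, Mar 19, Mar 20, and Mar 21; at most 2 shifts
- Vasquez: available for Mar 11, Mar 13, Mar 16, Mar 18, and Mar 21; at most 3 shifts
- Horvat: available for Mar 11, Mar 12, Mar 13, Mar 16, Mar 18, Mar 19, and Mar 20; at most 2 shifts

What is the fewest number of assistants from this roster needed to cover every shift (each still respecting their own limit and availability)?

6

14 slots to fill and no one can take more than 3, so at least ⌈14/3⌉ = 5 assistants are needed.
Any 5 assistants together have capacity at most 3+3+3+2+2 = 13 < 14 slots, so 5 can never suffice.
Farahani, Abara, Diallo, Costa, Quispe, and Vasquez alone can cover everything: Mar 11→Vasquez, Mar 12→Abara, Mar 13→Farahani, Mar 14→Farahani, Mar 15→Diallo, Mar 16→Costa, Mar 17→Diallo+Quispe, Mar 18→Abara, Mar 19→Farahani+Costa, Mar 20→Costa, Mar 21→Quispe+Vasquez.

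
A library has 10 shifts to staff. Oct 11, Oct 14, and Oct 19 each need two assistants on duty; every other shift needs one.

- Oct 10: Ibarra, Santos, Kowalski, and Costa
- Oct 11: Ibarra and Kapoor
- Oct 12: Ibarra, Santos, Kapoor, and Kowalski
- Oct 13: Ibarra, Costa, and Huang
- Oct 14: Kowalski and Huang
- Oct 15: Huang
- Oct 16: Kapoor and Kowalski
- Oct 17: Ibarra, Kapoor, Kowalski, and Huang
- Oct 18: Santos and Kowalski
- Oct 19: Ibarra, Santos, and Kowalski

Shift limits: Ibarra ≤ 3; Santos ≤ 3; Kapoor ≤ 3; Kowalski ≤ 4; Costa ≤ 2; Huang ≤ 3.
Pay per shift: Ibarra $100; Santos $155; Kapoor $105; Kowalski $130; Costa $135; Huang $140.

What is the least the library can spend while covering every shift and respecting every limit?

Oct 11 can only be covered by Ibarra and Kapoor, so that assignment is forced.
Oct 14 can only be covered by Kowalski and Huang, so that assignment is forced.
Oct 15 can only be covered by Huang, so that assignment is forced.
Picking the cheapest available assistant for each shift independently would cost $1480, but that ignores the shift limits.
An optimal schedule: Oct 10→Costa, Oct 11→Ibarra+Kapoor, Oct 12→Kapoor, Oct 13→Ibarra, Oct 14→Kowalski+Huang, Oct 15→Huang, Oct 16→Kapoor, Oct 17→Kowalski, Oct 18→Kowalski, Oct 19→Ibarra+Kowalski.
Total: 135 + 100 + 105 + 105 + 100 + 130 + 140 + 140 + 105 + 130 + 130 + 100 + 130 = $1550.

$1550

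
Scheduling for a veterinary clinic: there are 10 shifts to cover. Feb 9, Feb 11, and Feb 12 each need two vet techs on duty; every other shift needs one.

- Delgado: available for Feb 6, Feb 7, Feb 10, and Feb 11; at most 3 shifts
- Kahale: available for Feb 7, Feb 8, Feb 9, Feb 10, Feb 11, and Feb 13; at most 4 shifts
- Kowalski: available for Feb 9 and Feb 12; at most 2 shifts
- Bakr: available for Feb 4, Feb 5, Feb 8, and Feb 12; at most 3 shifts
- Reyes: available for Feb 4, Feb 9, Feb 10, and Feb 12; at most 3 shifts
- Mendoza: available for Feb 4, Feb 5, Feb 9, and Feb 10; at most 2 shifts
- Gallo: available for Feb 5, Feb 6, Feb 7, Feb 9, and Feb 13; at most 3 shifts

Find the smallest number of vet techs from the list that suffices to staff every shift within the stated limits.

4

13 slots to fill and no one can take more than 4, so at least ⌈13/4⌉ = 4 vet techs are needed.
Delgado, Kahale, Bakr, and Reyes alone can cover everything: Feb 4→Bakr, Feb 5→Bakr, Feb 6→Delgado, Feb 7→Delgado, Feb 8→Kahale, Feb 9→Kahale+Reyes, Feb 10→Reyes, Feb 11→Delgado+Kahale, Feb 12→Bakr+Reyes, Feb 13→Kahale.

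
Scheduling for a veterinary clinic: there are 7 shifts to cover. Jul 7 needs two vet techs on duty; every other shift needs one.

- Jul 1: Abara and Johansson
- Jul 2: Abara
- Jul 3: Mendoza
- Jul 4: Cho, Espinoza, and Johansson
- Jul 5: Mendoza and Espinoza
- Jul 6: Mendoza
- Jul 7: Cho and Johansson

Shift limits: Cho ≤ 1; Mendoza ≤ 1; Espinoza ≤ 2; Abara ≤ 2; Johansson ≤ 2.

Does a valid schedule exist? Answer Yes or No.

No

Total capacity is 8 and 8 slots are needed, so capacity alone doesn't rule it out.
Shifts {Jul 3, Jul 6} need 2 worker-slots in total, but the vet techs available for any of those shifts (Mendoza) can supply at most 1 among them. So no valid schedule exists.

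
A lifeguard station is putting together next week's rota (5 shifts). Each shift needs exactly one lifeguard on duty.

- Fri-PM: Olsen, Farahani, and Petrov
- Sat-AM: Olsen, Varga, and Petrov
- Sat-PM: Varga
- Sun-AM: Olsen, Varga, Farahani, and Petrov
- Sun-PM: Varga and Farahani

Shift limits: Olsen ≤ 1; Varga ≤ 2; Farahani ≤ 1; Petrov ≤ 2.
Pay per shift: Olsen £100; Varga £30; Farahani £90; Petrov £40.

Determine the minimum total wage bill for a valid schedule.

£230

Sat-PM can only be covered by Varga, so that assignment is forced.
Picking the cheapest available lifeguard for each shift independently would cost £160, but that ignores the shift limits.
An optimal schedule: Fri-PM→Petrov, Sat-AM→Petrov, Sat-PM→Varga, Sun-AM→Farahani, Sun-PM→Varga.
Total: 40 + 40 + 30 + 90 + 30 = £230.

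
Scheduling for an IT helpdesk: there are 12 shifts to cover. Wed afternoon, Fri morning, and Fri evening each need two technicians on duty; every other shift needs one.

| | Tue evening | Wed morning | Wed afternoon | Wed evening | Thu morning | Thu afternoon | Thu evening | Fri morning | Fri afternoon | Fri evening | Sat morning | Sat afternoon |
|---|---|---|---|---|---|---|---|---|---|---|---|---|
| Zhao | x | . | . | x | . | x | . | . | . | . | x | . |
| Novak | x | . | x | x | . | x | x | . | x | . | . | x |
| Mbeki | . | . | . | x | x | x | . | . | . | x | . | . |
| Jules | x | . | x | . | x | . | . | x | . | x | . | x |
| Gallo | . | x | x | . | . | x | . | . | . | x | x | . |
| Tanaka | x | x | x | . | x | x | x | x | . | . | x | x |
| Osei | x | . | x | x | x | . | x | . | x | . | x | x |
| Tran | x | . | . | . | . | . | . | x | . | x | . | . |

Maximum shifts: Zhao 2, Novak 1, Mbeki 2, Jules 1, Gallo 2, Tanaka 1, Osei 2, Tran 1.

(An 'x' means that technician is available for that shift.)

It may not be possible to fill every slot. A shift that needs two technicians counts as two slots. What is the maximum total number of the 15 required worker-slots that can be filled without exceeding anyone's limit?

Total capacity across all technicians is 2+1+2+1+2+1+2+1 = 12, and 15 slots are needed, so at most 12 can be filled.
An assignment achieving 12: Wed morning→Gallo, Wed afternoon→Osei, Wed evening→Zhao, Thu morning→Mbeki, Thu evening→Tanaka, Fri morning→Jules+Tran, Fri afternoon→Novak, Fri evening→Mbeki+Gallo, Sat morning→Zhao, Sat afternoon→Osei.
Loads: Zhao 2/2, Novak 1/1, Mbeki 2/2, Jules 1/1, Gallo 2/2, Tanaka 1/1, Osei 2/2, Tran 1/1.

12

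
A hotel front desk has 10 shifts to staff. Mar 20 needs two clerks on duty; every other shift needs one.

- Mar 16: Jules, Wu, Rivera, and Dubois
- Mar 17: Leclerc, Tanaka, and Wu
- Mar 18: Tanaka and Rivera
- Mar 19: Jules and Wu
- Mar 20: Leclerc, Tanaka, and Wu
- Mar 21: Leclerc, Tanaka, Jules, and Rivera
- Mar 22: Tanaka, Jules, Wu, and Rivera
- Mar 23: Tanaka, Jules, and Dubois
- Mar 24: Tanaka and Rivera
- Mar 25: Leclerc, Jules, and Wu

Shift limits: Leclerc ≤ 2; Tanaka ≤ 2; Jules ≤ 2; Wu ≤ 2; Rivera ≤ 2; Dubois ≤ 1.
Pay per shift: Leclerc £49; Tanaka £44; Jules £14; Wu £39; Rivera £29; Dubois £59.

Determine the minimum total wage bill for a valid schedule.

£409

Picking the cheapest available clerk for each shift independently would cost £264, but that ignores the shift limits.
An optimal schedule: Mar 16→Dubois, Mar 17→Leclerc, Mar 18→Tanaka, Mar 19→Jules, Mar 20→Leclerc+Wu, Mar 21→Rivera, Mar 22→Rivera, Mar 23→Jules, Mar 24→Tanaka, Mar 25→Wu.
Total: 59 + 49 + 44 + 14 + 49 + 39 + 29 + 29 + 14 + 44 + 39 = £409.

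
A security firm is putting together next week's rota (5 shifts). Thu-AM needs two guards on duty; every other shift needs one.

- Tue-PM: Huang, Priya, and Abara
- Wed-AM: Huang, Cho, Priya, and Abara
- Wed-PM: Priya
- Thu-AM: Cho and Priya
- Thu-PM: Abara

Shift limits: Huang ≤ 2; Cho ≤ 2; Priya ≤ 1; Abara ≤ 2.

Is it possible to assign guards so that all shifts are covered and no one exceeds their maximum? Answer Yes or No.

Total capacity is 7 and 6 slots are needed, so capacity alone doesn't rule it out.
Shifts {Wed-PM, Thu-AM} need 3 worker-slots in total, but the guards available for any of those shifts (Cho and Priya) can supply at most 2 among them. So no valid schedule exists.

No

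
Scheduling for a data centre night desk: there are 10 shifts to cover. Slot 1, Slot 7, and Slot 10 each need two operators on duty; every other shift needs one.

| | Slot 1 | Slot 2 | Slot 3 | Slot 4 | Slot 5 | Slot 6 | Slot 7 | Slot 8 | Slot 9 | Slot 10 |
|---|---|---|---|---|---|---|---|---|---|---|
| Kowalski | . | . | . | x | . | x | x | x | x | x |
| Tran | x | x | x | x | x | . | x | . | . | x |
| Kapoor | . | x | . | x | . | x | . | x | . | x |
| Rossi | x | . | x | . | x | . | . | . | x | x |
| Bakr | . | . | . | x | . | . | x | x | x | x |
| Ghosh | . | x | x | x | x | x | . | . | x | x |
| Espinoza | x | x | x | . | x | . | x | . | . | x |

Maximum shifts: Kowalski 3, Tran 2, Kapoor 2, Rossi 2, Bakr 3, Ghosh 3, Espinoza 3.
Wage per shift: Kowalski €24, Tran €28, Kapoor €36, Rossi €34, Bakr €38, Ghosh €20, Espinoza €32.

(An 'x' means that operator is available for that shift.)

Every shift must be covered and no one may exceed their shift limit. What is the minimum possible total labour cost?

€352

Picking the cheapest available operator for each shift independently would cost €300, but that ignores the shift limits.
An optimal schedule: Slot 1→Tran+Espinoza, Slot 2→Ghosh, Slot 3→Ghosh, Slot 4→Kowalski, Slot 5→Tran, Slot 6→Ghosh, Slot 7→Kowalski+Espinoza, Slot 8→Kowalski, Slot 9→Rossi, Slot 10→Espinoza+Rossi.
Total: 28 + 32 + 20 + 20 + 24 + 28 + 20 + 24 + 32 + 24 + 34 + 32 + 34 = €352.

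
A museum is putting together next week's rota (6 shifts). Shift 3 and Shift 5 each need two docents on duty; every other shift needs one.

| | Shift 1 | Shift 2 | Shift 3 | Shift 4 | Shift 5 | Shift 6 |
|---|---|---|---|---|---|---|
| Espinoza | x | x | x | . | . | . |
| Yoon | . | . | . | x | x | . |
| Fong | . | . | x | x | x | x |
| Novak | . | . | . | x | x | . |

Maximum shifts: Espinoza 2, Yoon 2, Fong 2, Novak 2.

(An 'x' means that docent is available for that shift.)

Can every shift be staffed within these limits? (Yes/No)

No

Total capacity is 8 and 8 slots are needed, so capacity alone doesn't rule it out.
Shifts {Shift 1, Shift 2, Shift 3} need 4 worker-slots in total, but the docents available for any of those shifts (Espinoza and Fong) can supply at most 3 among them. So no valid schedule exists.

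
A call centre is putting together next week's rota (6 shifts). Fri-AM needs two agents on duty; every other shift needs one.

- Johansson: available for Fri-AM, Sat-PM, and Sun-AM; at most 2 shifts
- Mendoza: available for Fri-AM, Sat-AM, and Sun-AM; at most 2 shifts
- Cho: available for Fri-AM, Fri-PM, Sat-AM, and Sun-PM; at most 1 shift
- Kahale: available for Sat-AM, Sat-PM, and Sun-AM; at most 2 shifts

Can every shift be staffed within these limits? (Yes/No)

No

Total capacity is 7 and 7 slots are needed, so capacity alone doesn't rule it out.
Shifts {Fri-PM, Sun-PM} need 2 worker-slots in total, but the agents available for any of those shifts (Cho) can supply at most 1 among them. So no valid schedule exists.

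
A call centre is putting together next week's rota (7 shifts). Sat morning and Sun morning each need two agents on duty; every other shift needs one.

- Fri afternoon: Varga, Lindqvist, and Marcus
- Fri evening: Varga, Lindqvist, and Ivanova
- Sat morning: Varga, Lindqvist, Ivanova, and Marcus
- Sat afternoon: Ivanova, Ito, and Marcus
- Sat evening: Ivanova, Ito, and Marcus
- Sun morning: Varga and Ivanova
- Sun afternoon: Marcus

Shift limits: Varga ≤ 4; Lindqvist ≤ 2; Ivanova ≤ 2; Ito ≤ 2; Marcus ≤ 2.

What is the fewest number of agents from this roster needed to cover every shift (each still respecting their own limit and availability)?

4

9 slots to fill and no one can take more than 4, so at least ⌈9/4⌉ = 3 agents are needed.
Any 3 agents together have capacity at most 4+2+2 = 8 < 9 slots, so 3 can never suffice.
Varga, Lindqvist, Ivanova, and Marcus alone can cover everything: Fri afternoon→Varga, Fri evening→Varga, Sat morning→Varga+Lindqvist, Sat afternoon→Ivanova, Sat evening→Marcus, Sun morning→Varga+Ivanova, Sun afternoon→Marcus.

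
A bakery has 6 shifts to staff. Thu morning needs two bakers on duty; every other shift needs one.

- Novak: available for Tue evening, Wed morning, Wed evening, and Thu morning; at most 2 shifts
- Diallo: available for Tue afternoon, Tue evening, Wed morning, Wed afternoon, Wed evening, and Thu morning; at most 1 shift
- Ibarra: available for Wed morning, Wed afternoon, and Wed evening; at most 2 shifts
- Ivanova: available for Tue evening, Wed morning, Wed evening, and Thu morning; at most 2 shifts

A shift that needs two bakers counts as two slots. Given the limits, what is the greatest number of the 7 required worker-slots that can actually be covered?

Total capacity across all bakers is 2+1+2+2 = 7, and 7 slots are needed, so at most 7 can be filled.
An assignment achieving 7: Tue afternoon→Diallo, Tue evening→Novak, Wed morning→Ibarra, Wed afternoon→Ibarra, Wed evening→Ivanova, Thu morning→Novak+Ivanova.
Loads: Novak 2/2, Diallo 1/1, Ibarra 2/2, Ivanova 2/2.

7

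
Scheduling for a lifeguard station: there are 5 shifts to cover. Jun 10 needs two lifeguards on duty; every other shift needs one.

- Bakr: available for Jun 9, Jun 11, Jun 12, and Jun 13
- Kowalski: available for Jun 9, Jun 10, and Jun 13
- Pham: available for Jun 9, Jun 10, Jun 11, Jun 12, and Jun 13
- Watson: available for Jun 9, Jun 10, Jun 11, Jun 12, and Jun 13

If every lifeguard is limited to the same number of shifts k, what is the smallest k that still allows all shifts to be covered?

2

With 4 lifeguards and 6 worker-slots to fill, someone must work at least ⌈6/4⌉ = 2 shifts, so k ≥ 2.
k = 2 works: Jun 9→Kowalski, Jun 10→Kowalski+Pham, Jun 11→Bakr, Jun 12→Bakr, Jun 13→Pham.
Loads: Bakr 2, Kowalski 2, Pham 2, Watson 0 — all ≤ 2.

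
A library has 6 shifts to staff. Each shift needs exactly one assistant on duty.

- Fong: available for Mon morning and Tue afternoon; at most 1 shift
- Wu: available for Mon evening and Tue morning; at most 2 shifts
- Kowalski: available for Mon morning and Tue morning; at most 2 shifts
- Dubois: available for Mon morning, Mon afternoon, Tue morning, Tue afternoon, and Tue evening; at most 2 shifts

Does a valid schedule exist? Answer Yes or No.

Yes

Mon afternoon can only be covered by Dubois, so that assignment is forced.
Mon evening can only be covered by Wu, so that assignment is forced.
Tue evening can only be covered by Dubois, so that assignment is forced.
One valid schedule: Mon morning→Kowalski, Mon afternoon→Dubois, Mon evening→Wu, Tue morning→Wu, Tue afternoon→Fong, Tue evening→Dubois.
Loads: Fong 1/1, Wu 2/2, Kowalski 1/2, Dubois 2/2 — all within limits.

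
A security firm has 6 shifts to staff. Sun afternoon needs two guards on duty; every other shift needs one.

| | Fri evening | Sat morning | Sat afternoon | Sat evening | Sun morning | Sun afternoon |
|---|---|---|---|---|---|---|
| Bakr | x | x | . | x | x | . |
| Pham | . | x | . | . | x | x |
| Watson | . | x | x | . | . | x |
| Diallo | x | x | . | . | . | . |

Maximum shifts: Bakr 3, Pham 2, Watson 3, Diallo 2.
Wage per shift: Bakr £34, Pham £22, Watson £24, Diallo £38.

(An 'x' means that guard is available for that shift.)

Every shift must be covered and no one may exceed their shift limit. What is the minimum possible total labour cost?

Sat afternoon can only be covered by Watson, so that assignment is forced.
Sat evening can only be covered by Bakr, so that assignment is forced.
Sun afternoon can only be covered by Pham and Watson, so that assignment is forced.
Picking the cheapest available guard for each shift independently would cost £182, but that ignores the shift limits.
An optimal schedule: Fri evening→Bakr, Sat morning→Watson, Sat afternoon→Watson, Sat evening→Bakr, Sun morning→Pham, Sun afternoon→Pham+Watson.
Total: 34 + 24 + 24 + 34 + 22 + 22 + 24 = £184.

£184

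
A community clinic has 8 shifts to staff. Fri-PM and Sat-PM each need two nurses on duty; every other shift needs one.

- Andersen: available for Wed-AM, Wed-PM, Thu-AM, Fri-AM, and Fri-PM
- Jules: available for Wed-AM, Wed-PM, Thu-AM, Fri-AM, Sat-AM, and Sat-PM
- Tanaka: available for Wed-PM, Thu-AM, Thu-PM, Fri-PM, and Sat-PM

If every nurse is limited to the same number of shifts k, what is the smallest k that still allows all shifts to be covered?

4

With 3 nurses and 10 worker-slots to fill, someone must work at least ⌈10/3⌉ = 4 shifts, so k ≥ 4.
k = 4 works: Wed-AM→Andersen, Wed-PM→Andersen, Thu-AM→Jules, Thu-PM→Tanaka, Fri-AM→Andersen, Fri-PM→Andersen+Tanaka, Sat-AM→Jules, Sat-PM→Jules+Tanaka.
Loads: Andersen 4, Jules 3, Tanaka 3 — all ≤ 4.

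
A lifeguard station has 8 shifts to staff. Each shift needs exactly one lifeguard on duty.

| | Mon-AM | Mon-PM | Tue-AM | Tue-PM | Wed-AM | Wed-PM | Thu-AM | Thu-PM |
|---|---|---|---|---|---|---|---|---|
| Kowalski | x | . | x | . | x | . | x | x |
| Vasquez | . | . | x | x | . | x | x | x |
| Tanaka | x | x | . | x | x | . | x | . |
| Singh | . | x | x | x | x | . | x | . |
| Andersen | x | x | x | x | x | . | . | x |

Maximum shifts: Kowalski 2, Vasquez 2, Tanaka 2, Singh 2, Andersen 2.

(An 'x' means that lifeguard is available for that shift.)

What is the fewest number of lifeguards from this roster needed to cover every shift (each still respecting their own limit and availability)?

4

8 slots to fill and no one can take more than 2, so at least ⌈8/2⌉ = 4 lifeguards are needed.
Kowalski, Vasquez, Tanaka, and Singh alone can cover everything: Mon-AM→Kowalski, Mon-PM→Tanaka, Tue-AM→Vasquez, Tue-PM→Tanaka, Wed-AM→Singh, Wed-PM→Vasquez, Thu-AM→Singh, Thu-PM→Kowalski.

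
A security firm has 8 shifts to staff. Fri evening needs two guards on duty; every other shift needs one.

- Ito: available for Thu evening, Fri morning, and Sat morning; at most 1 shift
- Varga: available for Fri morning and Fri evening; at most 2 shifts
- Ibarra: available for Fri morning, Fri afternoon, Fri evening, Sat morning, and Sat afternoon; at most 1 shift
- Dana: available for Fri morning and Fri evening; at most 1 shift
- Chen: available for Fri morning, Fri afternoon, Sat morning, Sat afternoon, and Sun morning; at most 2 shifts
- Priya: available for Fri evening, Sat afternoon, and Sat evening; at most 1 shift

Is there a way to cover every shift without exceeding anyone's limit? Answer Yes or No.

No

Total capacity is 1+2+1+1+2+1 = 8 but 9 worker-slots are needed — infeasible.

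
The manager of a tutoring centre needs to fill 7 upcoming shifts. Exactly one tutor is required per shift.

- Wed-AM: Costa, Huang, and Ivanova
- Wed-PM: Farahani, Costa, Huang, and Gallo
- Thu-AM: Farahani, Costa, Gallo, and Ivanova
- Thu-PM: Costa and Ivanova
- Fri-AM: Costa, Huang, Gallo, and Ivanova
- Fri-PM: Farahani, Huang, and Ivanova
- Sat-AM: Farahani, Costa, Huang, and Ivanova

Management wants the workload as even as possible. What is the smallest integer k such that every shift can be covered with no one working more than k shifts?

With 5 tutors and 7 worker-slots to fill, someone must work at least ⌈7/5⌉ = 2 shifts, so k ≥ 2.
k = 2 works: Wed-AM→Costa, Wed-PM→Farahani, Thu-AM→Gallo, Thu-PM→Costa, Fri-AM→Huang, Fri-PM→Farahani, Sat-AM→Huang.
Loads: Farahani 2, Costa 2, Huang 2, Gallo 1, Ivanova 0 — all ≤ 2.

2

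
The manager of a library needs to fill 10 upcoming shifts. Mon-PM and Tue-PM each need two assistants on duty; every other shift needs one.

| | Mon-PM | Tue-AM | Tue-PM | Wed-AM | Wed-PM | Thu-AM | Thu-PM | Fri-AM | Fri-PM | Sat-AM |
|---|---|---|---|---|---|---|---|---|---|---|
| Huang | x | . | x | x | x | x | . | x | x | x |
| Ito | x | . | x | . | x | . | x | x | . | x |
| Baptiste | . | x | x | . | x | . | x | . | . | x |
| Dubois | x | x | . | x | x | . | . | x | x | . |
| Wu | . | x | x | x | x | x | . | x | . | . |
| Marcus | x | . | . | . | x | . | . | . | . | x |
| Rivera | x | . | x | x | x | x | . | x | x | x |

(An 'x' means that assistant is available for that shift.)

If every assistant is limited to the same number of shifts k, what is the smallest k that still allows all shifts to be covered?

2

With 7 assistants and 12 worker-slots to fill, someone must work at least ⌈12/7⌉ = 2 shifts, so k ≥ 2.
k = 2 works: Mon-PM→Marcus+Rivera, Tue-AM→Baptiste, Tue-PM→Wu+Rivera, Wed-AM→Dubois, Wed-PM→Dubois, Thu-AM→Huang, Thu-PM→Ito, Fri-AM→Ito, Fri-PM→Huang, Sat-AM→Baptiste.
Loads: Huang 2, Ito 2, Baptiste 2, Dubois 2, Wu 1, Marcus 1, Rivera 2 — all ≤ 2.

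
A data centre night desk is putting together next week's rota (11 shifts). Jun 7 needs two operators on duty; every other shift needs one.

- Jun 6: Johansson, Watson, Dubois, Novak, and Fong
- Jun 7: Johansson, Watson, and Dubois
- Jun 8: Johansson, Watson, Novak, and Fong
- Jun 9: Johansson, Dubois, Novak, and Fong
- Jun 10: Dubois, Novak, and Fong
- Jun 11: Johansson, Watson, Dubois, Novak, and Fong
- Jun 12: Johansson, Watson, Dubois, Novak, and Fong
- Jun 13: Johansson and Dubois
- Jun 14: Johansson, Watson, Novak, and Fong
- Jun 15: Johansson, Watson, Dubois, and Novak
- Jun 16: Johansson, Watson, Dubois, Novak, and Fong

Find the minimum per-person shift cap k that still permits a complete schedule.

With 5 operators and 12 worker-slots to fill, someone must work at least ⌈12/5⌉ = 3 shifts, so k ≥ 3.
k = 3 works: Jun 6→Dubois, Jun 7→Johansson+Watson, Jun 8→Johansson, Jun 9→Dubois, Jun 10→Dubois, Jun 11→Novak, Jun 12→Novak, Jun 13→Johansson, Jun 14→Watson, Jun 15→Watson, Jun 16→Novak.
Loads: Johansson 3, Watson 3, Dubois 3, Novak 3, Fong 0 — all ≤ 3.

3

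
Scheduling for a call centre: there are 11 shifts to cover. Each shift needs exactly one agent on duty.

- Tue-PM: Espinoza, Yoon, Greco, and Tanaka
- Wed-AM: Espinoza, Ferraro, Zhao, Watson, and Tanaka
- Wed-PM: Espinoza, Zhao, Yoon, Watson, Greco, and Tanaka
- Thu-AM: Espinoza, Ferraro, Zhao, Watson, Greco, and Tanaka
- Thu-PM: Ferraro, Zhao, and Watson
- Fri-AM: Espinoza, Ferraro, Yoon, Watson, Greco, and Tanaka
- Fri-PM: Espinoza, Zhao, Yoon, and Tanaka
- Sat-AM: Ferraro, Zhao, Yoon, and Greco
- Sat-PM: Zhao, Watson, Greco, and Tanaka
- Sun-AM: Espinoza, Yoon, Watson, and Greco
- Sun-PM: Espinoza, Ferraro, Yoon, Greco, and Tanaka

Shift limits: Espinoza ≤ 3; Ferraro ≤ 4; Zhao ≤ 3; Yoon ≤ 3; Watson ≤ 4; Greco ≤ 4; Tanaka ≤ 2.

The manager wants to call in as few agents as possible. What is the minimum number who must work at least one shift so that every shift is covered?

3

11 slots to fill and no one can take more than 4, so at least ⌈11/4⌉ = 3 agents are needed.
Espinoza, Ferraro, and Watson alone can cover everything: Tue-PM→Espinoza, Wed-AM→Ferraro, Wed-PM→Espinoza, Thu-AM→Watson, Thu-PM→Ferraro, Fri-AM→Watson, Fri-PM→Espinoza, Sat-AM→Ferraro, Sat-PM→Watson, Sun-AM→Watson, Sun-PM→Ferraro.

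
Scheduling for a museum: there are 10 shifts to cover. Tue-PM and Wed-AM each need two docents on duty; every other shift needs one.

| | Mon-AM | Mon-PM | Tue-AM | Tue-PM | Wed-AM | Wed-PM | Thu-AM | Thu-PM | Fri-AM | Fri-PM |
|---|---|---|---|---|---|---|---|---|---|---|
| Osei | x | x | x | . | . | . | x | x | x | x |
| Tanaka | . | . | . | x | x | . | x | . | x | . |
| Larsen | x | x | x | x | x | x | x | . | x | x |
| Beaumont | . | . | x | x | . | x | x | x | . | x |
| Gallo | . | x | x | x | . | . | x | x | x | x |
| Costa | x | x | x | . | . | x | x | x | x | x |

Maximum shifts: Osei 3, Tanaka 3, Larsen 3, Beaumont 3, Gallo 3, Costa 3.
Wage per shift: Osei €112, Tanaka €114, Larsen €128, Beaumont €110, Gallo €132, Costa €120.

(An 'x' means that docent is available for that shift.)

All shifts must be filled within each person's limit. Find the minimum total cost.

Wed-AM can only be covered by Tanaka and Larsen, so that assignment is forced.
Picking the cheapest available docent for each shift independently would cost €1352, but that ignores the shift limits.
An optimal schedule: Mon-AM→Osei, Mon-PM→Osei, Tue-AM→Osei, Tue-PM→Beaumont+Tanaka, Wed-AM→Tanaka+Larsen, Wed-PM→Beaumont, Thu-AM→Costa, Thu-PM→Beaumont, Fri-AM→Tanaka, Fri-PM→Costa.
Total: 112 + 112 + 112 + 110 + 114 + 114 + 128 + 110 + 120 + 110 + 114 + 120 = €1376.

€1376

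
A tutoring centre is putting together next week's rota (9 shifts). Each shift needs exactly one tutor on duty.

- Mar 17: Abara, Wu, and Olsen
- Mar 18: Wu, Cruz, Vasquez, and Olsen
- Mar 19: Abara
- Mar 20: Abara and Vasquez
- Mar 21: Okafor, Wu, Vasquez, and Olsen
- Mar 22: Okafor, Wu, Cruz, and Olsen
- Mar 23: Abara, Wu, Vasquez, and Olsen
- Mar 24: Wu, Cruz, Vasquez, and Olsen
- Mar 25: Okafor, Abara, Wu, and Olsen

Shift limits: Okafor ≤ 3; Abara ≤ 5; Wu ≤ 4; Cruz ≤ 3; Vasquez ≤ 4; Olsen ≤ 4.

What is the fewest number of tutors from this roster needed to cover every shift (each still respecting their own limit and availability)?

9 slots to fill and no one can take more than 5, so at least ⌈9/5⌉ = 2 tutors are needed.
Abara and Wu alone can cover everything: Mar 17→Abara, Mar 18→Wu, Mar 19→Abara, Mar 20→Abara, Mar 21→Wu, Mar 22→Wu, Mar 23→Abara, Mar 24→Wu, Mar 25→Abara.

2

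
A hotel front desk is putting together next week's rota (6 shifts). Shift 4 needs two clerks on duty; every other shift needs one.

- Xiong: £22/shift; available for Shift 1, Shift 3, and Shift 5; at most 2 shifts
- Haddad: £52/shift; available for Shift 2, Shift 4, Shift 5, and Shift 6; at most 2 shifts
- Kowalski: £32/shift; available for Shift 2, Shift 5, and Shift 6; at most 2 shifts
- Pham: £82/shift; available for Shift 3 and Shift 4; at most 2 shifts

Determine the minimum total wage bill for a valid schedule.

Shift 1 can only be covered by Xiong, so that assignment is forced.
Shift 4 can only be covered by Haddad and Pham, so that assignment is forced.
Picking the cheapest available clerk for each shift independently would cost £264, but that ignores the shift limits.
An optimal schedule: Shift 1→Xiong, Shift 2→Haddad, Shift 3→Xiong, Shift 4→Haddad+Pham, Shift 5→Kowalski, Shift 6→Kowalski.
Total: 22 + 52 + 22 + 52 + 82 + 32 + 32 = £294.

£294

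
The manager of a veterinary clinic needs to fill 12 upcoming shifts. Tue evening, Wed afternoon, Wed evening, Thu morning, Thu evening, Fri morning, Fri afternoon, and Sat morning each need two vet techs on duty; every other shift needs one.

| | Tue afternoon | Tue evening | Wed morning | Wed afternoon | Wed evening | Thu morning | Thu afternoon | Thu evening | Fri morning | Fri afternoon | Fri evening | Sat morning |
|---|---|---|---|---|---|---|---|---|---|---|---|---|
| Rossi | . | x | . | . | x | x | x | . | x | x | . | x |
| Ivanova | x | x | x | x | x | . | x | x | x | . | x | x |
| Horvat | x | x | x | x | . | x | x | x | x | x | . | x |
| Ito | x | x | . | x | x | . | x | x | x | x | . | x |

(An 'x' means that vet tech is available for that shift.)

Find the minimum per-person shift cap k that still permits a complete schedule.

5

With 4 vet techs and 20 worker-slots to fill, someone must work at least ⌈20/4⌉ = 5 shifts, so k ≥ 5.
k = 5 works: Tue afternoon→Ivanova, Tue evening→Rossi+Ito, Wed morning→Ivanova, Wed afternoon→Ivanova+Horvat, Wed evening→Rossi+Ivanova, Thu morning→Rossi+Horvat, Thu afternoon→Ito, Thu evening→Horvat+Ito, Fri morning→Rossi+Ito, Fri afternoon→Rossi+Horvat, Fri evening→Ivanova, Sat morning→Horvat+Ito.
Loads: Rossi 5, Ivanova 5, Horvat 5, Ito 5 — all ≤ 5.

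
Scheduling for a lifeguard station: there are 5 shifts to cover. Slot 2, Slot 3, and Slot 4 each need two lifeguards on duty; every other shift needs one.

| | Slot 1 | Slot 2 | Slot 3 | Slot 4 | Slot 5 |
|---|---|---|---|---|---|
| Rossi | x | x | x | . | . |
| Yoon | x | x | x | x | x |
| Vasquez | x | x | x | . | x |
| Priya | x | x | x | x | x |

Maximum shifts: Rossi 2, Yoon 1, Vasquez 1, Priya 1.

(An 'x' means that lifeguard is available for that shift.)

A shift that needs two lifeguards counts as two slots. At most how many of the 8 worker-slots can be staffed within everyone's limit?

Total capacity across all lifeguards is 2+1+1+1 = 5, and 8 slots are needed, so at most 5 can be filled.
An assignment achieving 5: Slot 1→Rossi, Slot 2→Rossi, Slot 4→Yoon+Priya, Slot 5→Vasquez.
Loads: Rossi 2/2, Yoon 1/1, Vasquez 1/1, Priya 1/1.

5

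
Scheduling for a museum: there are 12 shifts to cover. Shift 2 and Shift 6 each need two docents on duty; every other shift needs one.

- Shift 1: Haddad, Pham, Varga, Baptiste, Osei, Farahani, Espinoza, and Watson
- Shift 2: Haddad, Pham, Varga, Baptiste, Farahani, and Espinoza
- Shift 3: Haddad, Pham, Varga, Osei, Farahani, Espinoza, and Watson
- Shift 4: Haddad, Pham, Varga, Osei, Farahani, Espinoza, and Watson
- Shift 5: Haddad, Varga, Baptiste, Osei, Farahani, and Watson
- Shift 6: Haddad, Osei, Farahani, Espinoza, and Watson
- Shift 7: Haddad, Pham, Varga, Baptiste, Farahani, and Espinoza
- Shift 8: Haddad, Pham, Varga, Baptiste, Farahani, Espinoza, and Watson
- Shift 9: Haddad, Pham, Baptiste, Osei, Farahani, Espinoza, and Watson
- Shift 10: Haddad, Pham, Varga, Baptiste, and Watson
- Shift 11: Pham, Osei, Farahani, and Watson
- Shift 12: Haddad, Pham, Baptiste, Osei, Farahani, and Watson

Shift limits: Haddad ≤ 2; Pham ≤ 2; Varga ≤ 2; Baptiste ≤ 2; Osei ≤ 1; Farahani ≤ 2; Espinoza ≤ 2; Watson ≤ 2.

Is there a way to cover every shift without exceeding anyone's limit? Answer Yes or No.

Yes

One valid schedule: Shift 1→Farahani, Shift 2→Farahani+Espinoza, Shift 3→Varga, Shift 4→Varga, Shift 5→Haddad, Shift 6→Espinoza+Watson, Shift 7→Pham, Shift 8→Baptiste, Shift 9→Osei, Shift 10→Haddad, Shift 11→Pham, Shift 12→Baptiste.
Loads: Haddad 2/2, Pham 2/2, Varga 2/2, Baptiste 2/2, Osei 1/1, Farahani 2/2, Espinoza 2/2, Watson 1/2 — all within limits.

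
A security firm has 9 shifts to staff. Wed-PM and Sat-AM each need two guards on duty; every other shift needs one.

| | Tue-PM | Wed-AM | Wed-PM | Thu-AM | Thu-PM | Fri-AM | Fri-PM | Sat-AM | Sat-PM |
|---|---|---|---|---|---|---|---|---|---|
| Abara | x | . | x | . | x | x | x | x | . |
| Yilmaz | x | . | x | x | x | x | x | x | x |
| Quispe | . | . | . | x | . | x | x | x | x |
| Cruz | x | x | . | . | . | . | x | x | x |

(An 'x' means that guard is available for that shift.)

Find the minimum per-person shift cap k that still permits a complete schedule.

3

With 4 guards and 11 worker-slots to fill, someone must work at least ⌈11/4⌉ = 3 shifts, so k ≥ 3.
k = 3 works: Tue-PM→Abara, Wed-AM→Cruz, Wed-PM→Abara+Yilmaz, Thu-AM→Yilmaz, Thu-PM→Abara, Fri-AM→Yilmaz, Fri-PM→Quispe, Sat-AM→Quispe+Cruz, Sat-PM→Quispe.
Loads: Abara 3, Yilmaz 3, Quispe 3, Cruz 2 — all ≤ 3.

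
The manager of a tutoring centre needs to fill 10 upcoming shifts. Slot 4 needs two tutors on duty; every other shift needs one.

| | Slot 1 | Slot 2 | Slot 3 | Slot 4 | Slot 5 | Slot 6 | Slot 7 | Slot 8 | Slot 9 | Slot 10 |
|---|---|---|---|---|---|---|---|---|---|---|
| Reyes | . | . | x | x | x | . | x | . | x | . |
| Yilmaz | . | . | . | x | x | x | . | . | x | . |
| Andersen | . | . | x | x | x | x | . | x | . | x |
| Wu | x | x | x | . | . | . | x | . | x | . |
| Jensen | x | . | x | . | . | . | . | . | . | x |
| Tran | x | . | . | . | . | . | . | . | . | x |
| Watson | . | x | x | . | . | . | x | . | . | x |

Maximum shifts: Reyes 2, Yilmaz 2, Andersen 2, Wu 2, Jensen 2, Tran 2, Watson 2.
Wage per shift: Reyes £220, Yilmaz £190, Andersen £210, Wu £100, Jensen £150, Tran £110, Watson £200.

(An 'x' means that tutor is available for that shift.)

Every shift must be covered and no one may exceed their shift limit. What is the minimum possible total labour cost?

Slot 8 can only be covered by Andersen, so that assignment is forced.
Picking the cheapest available tutor for each shift independently would cost £1600, but that ignores the shift limits.
An optimal schedule: Slot 1→Tran, Slot 2→Wu, Slot 3→Jensen, Slot 4→Yilmaz+Andersen, Slot 5→Reyes, Slot 6→Yilmaz, Slot 7→Watson, Slot 8→Andersen, Slot 9→Wu, Slot 10→Tran.
Total: 110 + 100 + 150 + 190 + 210 + 220 + 190 + 200 + 210 + 100 + 110 = £1790.

£1790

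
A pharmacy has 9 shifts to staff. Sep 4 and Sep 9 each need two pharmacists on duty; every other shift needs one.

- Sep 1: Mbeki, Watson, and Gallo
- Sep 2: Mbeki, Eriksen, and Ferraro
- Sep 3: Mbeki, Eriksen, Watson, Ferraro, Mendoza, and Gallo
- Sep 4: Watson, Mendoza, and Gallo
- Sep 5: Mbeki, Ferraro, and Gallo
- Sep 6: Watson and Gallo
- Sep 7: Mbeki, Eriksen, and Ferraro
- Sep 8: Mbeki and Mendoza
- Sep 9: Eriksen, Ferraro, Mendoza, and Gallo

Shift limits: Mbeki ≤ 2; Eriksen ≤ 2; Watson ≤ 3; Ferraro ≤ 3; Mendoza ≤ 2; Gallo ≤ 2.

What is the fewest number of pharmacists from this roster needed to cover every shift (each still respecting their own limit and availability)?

11 slots to fill and no one can take more than 3, so at least ⌈11/3⌉ = 4 pharmacists are needed.
Any 4 pharmacists together have capacity at most 3+3+2+2 = 10 < 11 slots, so 4 can never suffice.
Mbeki, Eriksen, Watson, Ferraro, and Mendoza alone can cover everything: Sep 1→Mbeki, Sep 2→Eriksen, Sep 3→Watson, Sep 4→Watson+Mendoza, Sep 5→Mbeki, Sep 6→Watson, Sep 7→Ferraro, Sep 8→Mendoza, Sep 9→Eriksen+Ferraro.

5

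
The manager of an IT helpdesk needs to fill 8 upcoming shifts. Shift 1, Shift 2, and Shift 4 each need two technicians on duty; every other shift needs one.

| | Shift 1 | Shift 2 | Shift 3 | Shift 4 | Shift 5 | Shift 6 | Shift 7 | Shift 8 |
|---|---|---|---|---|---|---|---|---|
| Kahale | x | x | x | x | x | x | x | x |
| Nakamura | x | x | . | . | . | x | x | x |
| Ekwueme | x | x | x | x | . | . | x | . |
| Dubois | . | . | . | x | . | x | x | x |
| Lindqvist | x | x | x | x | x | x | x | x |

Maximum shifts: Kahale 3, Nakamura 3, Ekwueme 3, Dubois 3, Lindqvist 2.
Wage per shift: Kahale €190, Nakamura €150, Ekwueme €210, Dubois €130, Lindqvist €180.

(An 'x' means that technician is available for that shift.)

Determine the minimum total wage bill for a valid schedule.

Picking the cheapest available technician for each shift independently would cost €1720, but that ignores the shift limits.
An optimal schedule: Shift 1→Nakamura+Kahale, Shift 2→Nakamura+Kahale, Shift 3→Lindqvist, Shift 4→Dubois+Kahale, Shift 5→Lindqvist, Shift 6→Dubois, Shift 7→Nakamura, Shift 8→Dubois.
Total: 150 + 190 + 150 + 190 + 180 + 130 + 190 + 180 + 130 + 150 + 130 = €1770.

€1770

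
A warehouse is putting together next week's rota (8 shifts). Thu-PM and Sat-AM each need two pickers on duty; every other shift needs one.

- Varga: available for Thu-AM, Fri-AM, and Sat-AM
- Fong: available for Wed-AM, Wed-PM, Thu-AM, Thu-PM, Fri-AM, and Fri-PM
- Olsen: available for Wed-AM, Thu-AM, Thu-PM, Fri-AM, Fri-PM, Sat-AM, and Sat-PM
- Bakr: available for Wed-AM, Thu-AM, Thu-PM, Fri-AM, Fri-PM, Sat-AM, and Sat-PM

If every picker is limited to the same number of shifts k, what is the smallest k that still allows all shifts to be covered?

With 4 pickers and 10 worker-slots to fill, someone must work at least ⌈10/4⌉ = 3 shifts, so k ≥ 3.
k = 3 works: Wed-AM→Fong, Wed-PM→Fong, Thu-AM→Varga, Thu-PM→Fong+Olsen, Fri-AM→Varga, Fri-PM→Olsen, Sat-AM→Varga+Bakr, Sat-PM→Olsen.
Loads: Varga 3, Fong 3, Olsen 3, Bakr 1 — all ≤ 3.

3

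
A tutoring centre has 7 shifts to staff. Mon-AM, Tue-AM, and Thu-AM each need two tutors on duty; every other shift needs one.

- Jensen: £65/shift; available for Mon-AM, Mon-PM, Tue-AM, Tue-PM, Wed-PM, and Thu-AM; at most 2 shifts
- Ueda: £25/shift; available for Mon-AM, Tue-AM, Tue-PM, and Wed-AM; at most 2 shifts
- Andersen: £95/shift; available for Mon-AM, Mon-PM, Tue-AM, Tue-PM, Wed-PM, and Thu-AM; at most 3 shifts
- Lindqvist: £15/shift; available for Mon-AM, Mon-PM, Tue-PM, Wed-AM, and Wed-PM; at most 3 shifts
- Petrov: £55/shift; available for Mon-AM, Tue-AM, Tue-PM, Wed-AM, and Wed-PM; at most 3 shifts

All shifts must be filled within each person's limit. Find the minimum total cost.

Thu-AM can only be covered by Jensen and Andersen, so that assignment is forced.
Picking the cheapest available tutor for each shift independently would cost £340, but that ignores the shift limits.
An optimal schedule: Mon-AM→Ueda+Petrov, Mon-PM→Lindqvist, Tue-AM→Ueda+Petrov, Tue-PM→Petrov, Wed-AM→Lindqvist, Wed-PM→Lindqvist, Thu-AM→Jensen+Andersen.
Total: 25 + 55 + 15 + 25 + 55 + 55 + 15 + 15 + 65 + 95 = £420.

£420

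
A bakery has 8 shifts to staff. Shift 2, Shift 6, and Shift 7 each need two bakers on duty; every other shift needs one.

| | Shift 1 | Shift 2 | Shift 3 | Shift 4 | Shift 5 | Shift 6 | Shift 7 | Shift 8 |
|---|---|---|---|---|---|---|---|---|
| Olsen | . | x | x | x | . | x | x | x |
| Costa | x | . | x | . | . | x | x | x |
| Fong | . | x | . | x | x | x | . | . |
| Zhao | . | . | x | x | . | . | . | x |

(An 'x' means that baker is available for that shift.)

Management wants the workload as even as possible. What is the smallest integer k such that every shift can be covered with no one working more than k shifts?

3

With 4 bakers and 11 worker-slots to fill, someone must work at least ⌈11/4⌉ = 3 shifts, so k ≥ 3.
k = 3 works: Shift 1→Costa, Shift 2→Olsen+Fong, Shift 3→Olsen, Shift 4→Zhao, Shift 5→Fong, Shift 6→Costa+Fong, Shift 7→Olsen+Costa, Shift 8→Zhao.
Loads: Olsen 3, Costa 3, Fong 3, Zhao 2 — all ≤ 3.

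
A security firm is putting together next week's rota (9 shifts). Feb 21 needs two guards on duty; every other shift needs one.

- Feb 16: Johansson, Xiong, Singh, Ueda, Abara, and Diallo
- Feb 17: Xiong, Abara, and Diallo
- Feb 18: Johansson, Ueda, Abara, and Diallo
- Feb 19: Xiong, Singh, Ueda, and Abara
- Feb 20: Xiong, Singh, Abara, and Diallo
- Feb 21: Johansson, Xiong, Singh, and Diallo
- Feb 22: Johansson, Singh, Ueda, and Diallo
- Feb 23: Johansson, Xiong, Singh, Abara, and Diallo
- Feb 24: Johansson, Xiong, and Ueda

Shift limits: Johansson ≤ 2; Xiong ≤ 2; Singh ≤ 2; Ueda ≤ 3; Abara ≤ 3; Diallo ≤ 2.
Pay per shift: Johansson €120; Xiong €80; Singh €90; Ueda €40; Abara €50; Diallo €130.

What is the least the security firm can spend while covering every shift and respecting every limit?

Picking the cheapest available guard for each shift independently would cost €520, but that ignores the shift limits.
An optimal schedule: Feb 16→Xiong, Feb 17→Abara, Feb 18→Ueda, Feb 19→Ueda, Feb 20→Abara, Feb 21→Xiong+Singh, Feb 22→Singh, Feb 23→Abara, Feb 24→Ueda.
Total: 80 + 50 + 40 + 40 + 50 + 80 + 90 + 90 + 50 + 40 = €610.

€610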